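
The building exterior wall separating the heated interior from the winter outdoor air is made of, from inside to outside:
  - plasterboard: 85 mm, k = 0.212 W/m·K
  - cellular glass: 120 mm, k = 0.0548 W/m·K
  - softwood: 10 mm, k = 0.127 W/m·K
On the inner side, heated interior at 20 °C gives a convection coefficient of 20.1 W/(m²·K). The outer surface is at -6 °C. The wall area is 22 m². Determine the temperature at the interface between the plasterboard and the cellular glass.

Series thermal resistances:
R_inner film = 1/(h_i·A) = 1/(20.1×22) = 0.002261 K/W
R_plasterboard = L/(kA) = 0.085/(0.212×22) = 0.01822 K/W
R_cellular glass = L/(kA) = 0.12/(0.0548×22) = 0.09954 K/W
R_softwood = L/(kA) = 0.01/(0.127×22) = 0.003579 K/W
R_total = 0.1236 K/W;  Q = ΔT/R_total = 26/0.1236 = 210.4 W
T_interface = T_inner − Q·ΣR(inner→interface) = 20 − 210×0.02049

T ≈ 15.7 °C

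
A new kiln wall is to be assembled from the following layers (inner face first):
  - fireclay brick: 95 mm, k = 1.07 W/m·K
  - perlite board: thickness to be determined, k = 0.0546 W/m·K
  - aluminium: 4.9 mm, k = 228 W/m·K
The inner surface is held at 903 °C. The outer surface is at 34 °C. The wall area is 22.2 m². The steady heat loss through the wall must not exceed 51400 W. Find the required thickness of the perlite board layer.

Treating each layer as a thermal resistance in series:
R_fireclay brick = L/(kA) = 0.095/(1.07×22.2) = 0.003999 K/W
R_aluminium = L/(kA) = 0.0049/(228×22.2) = 9.681×10^-7 K/W
Sum of the known resistances R_other = 0.004 K/W
Required total resistance R_tot = ΔT/Q_allow = 869/51400 = 0.01691 K/W
R_perlite board = R_tot − R_other = 0.01291 K/W
L = R·k·A = 0.01291×0.0546×22.2

L ≈ 15.6 mm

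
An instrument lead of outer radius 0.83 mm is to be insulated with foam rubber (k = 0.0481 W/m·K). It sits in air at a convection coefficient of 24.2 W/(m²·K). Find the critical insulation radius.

For a cylinder r_cr = k/h = 0.0481/24.2
r_cr = 1.99 mm; since the bare radius (0.83 mm) is below r_cr, adding a thin layer of insulation will *increase* heat loss.

r_cr ≈ 1.99 mm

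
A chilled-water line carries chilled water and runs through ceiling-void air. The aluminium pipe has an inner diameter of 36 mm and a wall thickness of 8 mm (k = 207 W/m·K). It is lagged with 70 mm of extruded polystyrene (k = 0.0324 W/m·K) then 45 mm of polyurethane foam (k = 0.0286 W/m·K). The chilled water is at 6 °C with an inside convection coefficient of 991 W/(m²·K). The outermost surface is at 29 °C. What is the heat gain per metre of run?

q′ ≈ 2.69 W/m

For a radial system each layer contributes R = ln(r_out/r_in)/(2πkL); films add R = 1/(hA).
R_inner film = 1/(h_i·2πr₁L) = 1/(991×2π×0.018×1) = 0.008922 K/W
R_aluminium pipe wall = ln(26/18)/(2π×207×1) = 2.827×10^-4 K/W
R_extruded polystyrene = ln(96/26)/(2π×0.0324×1) = 6.417 K/W
R_polyurethane foam = ln(141/96)/(2π×0.0286×1) = 2.139 K/W
R_total = 8.565 K/W
Q = ΔT/R_total = 23/8.565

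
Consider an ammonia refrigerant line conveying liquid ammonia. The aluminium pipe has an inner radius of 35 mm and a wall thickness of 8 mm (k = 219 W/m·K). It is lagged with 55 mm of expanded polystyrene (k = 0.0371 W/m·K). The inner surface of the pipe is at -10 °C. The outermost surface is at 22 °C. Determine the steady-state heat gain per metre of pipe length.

For a radial system each layer contributes R = ln(r_out/r_in)/(2πkL); films add R = 1/(hA).
R_aluminium pipe wall = ln(43/35)/(2π×219×1) = 1.496×10^-4 K/W
R_expanded polystyrene = ln(98/43)/(2π×0.0371×1) = 3.534 K/W
R_total = 3.534 K/W
Q = ΔT/R_total = 32/3.534

q′ ≈ 9.05 W/m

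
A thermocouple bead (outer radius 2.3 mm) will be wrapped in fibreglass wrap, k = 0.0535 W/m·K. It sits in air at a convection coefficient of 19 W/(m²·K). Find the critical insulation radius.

r_cr ≈ 5.63 mm

For a sphere r_cr = 2k/h = 2×0.0535/19
r_cr = 5.63 mm; since the bare radius (2.3 mm) is below r_cr, adding a thin layer of insulation will *increase* heat loss.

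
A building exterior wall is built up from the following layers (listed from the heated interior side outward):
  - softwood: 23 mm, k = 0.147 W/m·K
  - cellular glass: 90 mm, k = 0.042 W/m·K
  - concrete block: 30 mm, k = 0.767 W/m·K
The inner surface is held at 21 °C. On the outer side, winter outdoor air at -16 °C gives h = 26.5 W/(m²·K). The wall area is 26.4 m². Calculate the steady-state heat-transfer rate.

Treating each layer as a thermal resistance in series:
R_softwood = L/(kA) = 0.023/(0.147×26.4) = 0.005927 K/W
R_cellular glass = L/(kA) = 0.09/(0.042×26.4) = 0.08117 K/W
R_concrete block = L/(kA) = 0.03/(0.767×26.4) = 0.001482 K/W
R_outer film = 1/(h_o·A) = 1/(26.5×26.4) = 0.001429 K/W
R_total = 0.09001 K/W
Q = ΔT / R_total = 37 / 0.09001

Q ≈ 411 W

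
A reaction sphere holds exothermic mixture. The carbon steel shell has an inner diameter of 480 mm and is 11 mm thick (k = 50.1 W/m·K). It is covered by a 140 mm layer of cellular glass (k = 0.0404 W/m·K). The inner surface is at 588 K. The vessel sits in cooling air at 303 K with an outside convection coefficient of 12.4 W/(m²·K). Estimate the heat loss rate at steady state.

Q ≈ 99.9 W

Radial (spherical) resistances in series:
R_carbon steel shell = (1/0.24 − 1/0.251)/(4π×50.1) = 2.9×10^-4 K/W
R_cellular glass = (1/0.251 − 1/0.391)/(4π×0.0404) = 2.81 K/W
R_outer film = 1/(h·4πr_o²) = 1/(12.4×4π×0.391²) = 0.04198 K/W
R_total = 2.852 K/W
Q = ΔT/R_total = 285/2.852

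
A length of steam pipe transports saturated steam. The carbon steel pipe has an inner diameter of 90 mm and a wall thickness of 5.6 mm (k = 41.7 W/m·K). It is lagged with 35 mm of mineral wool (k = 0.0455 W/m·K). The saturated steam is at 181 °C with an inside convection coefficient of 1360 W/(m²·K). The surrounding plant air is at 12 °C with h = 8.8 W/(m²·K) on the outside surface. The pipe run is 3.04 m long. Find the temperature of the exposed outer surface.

Treating each annulus and film as a series resistance:
R_inner film = 1/(h_i·2πr₁L) = 1/(1360×2π×0.045×3.04) = 8.555×10^-4 K/W
R_carbon steel pipe wall = ln(50.6/45)/(2π×41.7×3.04) = 1.473×10^-4 K/W
R_mineral wool = ln(85.6/50.6)/(2π×0.0455×3.04) = 0.6049 K/W
R_outer film = 1/(h_o·2πr_oL) = 1/(8.8×2π×0.0856×3.04) = 0.0695 K/W
R_total = 0.6754 K/W
Q = ΔT/R_total = 169/0.6754
Q = 250 W
T_interface = T_inner − Q·ΣR(inner→interface) = 181 − 250×0.6059

T ≈ 29.4 °C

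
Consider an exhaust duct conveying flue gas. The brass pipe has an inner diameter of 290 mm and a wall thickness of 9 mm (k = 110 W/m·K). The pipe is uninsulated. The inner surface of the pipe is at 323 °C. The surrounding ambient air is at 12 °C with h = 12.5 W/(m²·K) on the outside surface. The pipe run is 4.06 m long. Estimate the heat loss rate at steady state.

For a radial system each layer contributes R = ln(r_out/r_in)/(2πkL); films add R = 1/(hA).
R_brass pipe wall = ln(154/145)/(2π×110×4.06) = 2.146×10^-5 K/W
R_outer film = 1/(h_o·2πr_oL) = 1/(12.5×2π×0.154×4.06) = 0.02036 K/W
R_total = 0.02039 K/W
Q = ΔT/R_total = 311/0.02039

Q ≈ 15300 W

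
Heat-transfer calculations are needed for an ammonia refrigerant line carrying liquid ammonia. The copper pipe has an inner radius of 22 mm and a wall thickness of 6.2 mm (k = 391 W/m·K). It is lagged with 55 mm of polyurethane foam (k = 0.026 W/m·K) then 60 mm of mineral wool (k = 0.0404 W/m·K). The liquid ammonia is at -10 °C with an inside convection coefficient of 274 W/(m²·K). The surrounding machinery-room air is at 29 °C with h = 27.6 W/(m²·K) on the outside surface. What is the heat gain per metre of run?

Per-layer cylindrical resistances, series-summed:
R_inner film = 1/(h_i·2πr₁L) = 1/(274×2π×0.022×1) = 0.0264 K/W
R_copper pipe wall = ln(28.2/22)/(2π×391×1) = 1.011×10^-4 K/W
R_polyurethane foam = ln(83.2/28.2)/(2π×0.026×1) = 6.623 K/W
R_mineral wool = ln(143.2/83.2)/(2π×0.0404×1) = 2.139 K/W
R_outer film = 1/(h_o·2πr_oL) = 1/(27.6×2π×0.1432×1) = 0.04027 K/W
R_total = 8.829 K/W
Q = ΔT/R_total = 39/8.829

q′ ≈ 4.42 W/m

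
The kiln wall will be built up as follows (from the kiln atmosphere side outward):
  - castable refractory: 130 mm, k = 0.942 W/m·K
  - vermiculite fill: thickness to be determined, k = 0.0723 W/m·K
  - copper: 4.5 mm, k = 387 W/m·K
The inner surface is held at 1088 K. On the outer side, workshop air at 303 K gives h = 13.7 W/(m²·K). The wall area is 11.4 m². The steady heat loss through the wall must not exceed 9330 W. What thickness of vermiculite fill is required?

L ≈ 54.1 mm

Model the wall as resistances in series:
R_castable refractory = L/(kA) = 0.13/(0.942×11.4) = 0.01211 K/W
R_copper = L/(kA) = 0.0045/(387×11.4) = 1.02×10^-6 K/W
R_outer film = 1/(h_o·A) = 1/(13.7×11.4) = 0.006403 K/W
Sum of the known resistances R_other = 0.01851 K/W
Required total resistance R_tot = ΔT/Q_allow = 785/9330 = 0.08414 K/W
R_vermiculite fill = R_tot − R_other = 0.06563 K/W
L = R·k·A = 0.06563×0.0723×11.4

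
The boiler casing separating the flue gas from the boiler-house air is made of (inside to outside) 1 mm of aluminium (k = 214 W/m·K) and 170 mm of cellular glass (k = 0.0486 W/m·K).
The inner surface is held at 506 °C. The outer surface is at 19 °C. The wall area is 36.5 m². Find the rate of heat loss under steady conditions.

Thermal resistances in series:
R_aluminium = L/(kA) = 0.001/(214×36.5) = 1.28×10^-7 K/W
R_cellular glass = L/(kA) = 0.17/(0.0486×36.5) = 0.09583 K/W
R_total = 0.09583 K/W
Q = ΔT / R_total = 487 / 0.09583

Q ≈ 5080 W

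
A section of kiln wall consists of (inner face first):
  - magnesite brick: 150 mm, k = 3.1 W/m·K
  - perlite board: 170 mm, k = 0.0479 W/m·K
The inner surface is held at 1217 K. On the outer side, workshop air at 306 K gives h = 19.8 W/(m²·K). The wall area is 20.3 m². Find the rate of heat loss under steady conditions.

Model the wall as resistances in series:
R_magnesite brick = L/(kA) = 0.15/(3.1×20.3) = 0.002384 K/W
R_perlite board = L/(kA) = 0.17/(0.0479×20.3) = 0.1748 K/W
R_outer film = 1/(h_o·A) = 1/(19.8×20.3) = 0.002488 K/W
R_total = 0.1797 K/W
Q = ΔT / R_total = 911 / 0.1797

Q ≈ 5070 W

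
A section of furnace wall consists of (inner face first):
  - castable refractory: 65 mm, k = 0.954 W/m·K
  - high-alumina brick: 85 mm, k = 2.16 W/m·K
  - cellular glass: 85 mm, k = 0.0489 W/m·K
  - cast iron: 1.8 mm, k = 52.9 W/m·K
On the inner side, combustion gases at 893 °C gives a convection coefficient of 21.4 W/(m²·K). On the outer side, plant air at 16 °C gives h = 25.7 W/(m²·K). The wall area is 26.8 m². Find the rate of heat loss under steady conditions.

Model the wall as resistances in series:
R_inner film = 1/(h_i·A) = 1/(21.4×26.8) = 0.001744 K/W
R_castable refractory = L/(kA) = 0.065/(0.954×26.8) = 0.002542 K/W
R_high-alumina brick = L/(kA) = 0.085/(2.16×26.8) = 0.001468 K/W
R_cellular glass = L/(kA) = 0.085/(0.0489×26.8) = 0.06486 K/W
R_cast iron = L/(kA) = 0.0018/(52.9×26.8) = 1.27×10^-6 K/W
R_outer film = 1/(h_o·A) = 1/(25.7×26.8) = 0.001452 K/W
R_total = 0.07207 K/W
Q = ΔT / R_total = 877 / 0.07207

Q ≈ 12200 W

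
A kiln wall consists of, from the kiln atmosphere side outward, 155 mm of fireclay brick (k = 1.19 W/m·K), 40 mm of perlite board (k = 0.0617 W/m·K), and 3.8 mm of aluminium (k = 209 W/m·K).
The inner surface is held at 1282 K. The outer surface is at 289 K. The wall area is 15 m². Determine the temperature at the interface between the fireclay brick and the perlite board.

T ≈ 1120 K

Model the wall as resistances in series:
R_fireclay brick = L/(kA) = 0.155/(1.19×15) = 0.008683 K/W
R_perlite board = L/(kA) = 0.04/(0.0617×15) = 0.04322 K/W
R_aluminium = L/(kA) = 0.0038/(209×15) = 1.212×10^-6 K/W
R_total = 0.0519 K/W;  Q = ΔT/R_total = 993/0.0519 = 19130 W
T_interface = T_inner − Q·ΣR(inner→interface) = 1282 − 19100×0.008683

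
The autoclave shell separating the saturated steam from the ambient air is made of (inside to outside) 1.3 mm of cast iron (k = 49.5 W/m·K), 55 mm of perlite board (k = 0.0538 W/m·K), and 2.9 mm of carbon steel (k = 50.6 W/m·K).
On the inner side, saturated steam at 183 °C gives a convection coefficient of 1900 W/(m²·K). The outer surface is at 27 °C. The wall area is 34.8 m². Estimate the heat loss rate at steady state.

Q ≈ 5310 W

Using the resistance-network approach (series):
R_inner film = 1/(h_i·A) = 1/(1900×34.8) = 1.512×10^-5 K/W
R_cast iron = L/(kA) = 0.0013/(49.5×34.8) = 7.547×10^-7 K/W
R_perlite board = L/(kA) = 0.055/(0.0538×34.8) = 0.02938 K/W
R_carbon steel = L/(kA) = 0.0029/(50.6×34.8) = 1.647×10^-6 K/W
R_total = 0.02939 K/W
Q = ΔT / R_total = 156 / 0.02939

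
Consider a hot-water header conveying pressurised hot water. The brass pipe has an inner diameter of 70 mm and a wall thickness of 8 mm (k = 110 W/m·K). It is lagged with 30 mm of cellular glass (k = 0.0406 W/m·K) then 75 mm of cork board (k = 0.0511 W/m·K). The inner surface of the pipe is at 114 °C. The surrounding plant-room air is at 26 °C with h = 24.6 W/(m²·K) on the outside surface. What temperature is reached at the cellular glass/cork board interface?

Radial resistances (cylindrical: R_cond = ln(r_o/r_i)/(2πkL), R_conv = 1/(h·2πrL)):
R_brass pipe wall = ln(43/35)/(2π×110×1) = 2.978×10^-4 K/W
R_cellular glass = ln(73/43)/(2π×0.0406×1) = 2.075 K/W
R_cork board = ln(148/73)/(2π×0.0511×1) = 2.201 K/W
R_outer film = 1/(h_o·2πr_oL) = 1/(24.6×2π×0.148×1) = 0.04371 K/W
R_total = 4.32 K/W
Q = ΔT/R_total = 88/4.32
Q = 20.4 W/m
T_interface = T_inner − Q·ΣR(inner→interface) = 114 − 20.4×2.075

T ≈ 71.7 °C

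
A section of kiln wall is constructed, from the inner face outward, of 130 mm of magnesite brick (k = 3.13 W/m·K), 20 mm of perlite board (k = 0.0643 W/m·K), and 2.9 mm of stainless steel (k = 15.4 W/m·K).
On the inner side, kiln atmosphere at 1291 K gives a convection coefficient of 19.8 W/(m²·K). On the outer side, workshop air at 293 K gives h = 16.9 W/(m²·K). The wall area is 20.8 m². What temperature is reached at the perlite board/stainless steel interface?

Using the resistance-network approach (series):
R_inner film = 1/(h_i·A) = 1/(19.8×20.8) = 0.002428 K/W
R_magnesite brick = L/(kA) = 0.13/(3.13×20.8) = 0.001997 K/W
R_perlite board = L/(kA) = 0.02/(0.0643×20.8) = 0.01495 K/W
R_stainless steel = L/(kA) = 0.0029/(15.4×20.8) = 9.053×10^-6 K/W
R_outer film = 1/(h_o·A) = 1/(16.9×20.8) = 0.002845 K/W
R_total = 0.02223 K/W;  Q = ΔT/R_total = 998/0.02223 = 44890 W
T_interface = T_inner − Q·ΣR(inner→interface) = 1291 − 44900×0.01938

T ≈ 421 K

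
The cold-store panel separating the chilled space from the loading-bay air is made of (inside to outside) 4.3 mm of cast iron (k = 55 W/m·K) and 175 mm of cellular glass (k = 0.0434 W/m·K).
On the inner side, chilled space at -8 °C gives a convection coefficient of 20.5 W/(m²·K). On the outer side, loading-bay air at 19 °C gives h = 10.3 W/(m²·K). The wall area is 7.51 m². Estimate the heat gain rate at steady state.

Q ≈ 48.5 W

Series thermal resistances:
R_inner film = 1/(h_i·A) = 1/(20.5×7.51) = 0.006495 K/W
R_cast iron = L/(kA) = 0.0043/(55×7.51) = 1.041×10^-5 K/W
R_cellular glass = L/(kA) = 0.175/(0.0434×7.51) = 0.5369 K/W
R_outer film = 1/(h_o·A) = 1/(10.3×7.51) = 0.01293 K/W
R_total = 0.5564 K/W
Q = ΔT / R_total = 27 / 0.5564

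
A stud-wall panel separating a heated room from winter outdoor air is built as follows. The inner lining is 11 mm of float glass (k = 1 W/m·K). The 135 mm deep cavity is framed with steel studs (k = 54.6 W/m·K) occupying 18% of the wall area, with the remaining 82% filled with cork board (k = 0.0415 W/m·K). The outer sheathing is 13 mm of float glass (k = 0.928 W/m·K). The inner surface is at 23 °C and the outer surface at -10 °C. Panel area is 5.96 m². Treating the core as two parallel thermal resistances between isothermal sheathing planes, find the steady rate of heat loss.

Sheathing layers in series; stud and cavity paths in parallel between them.
R_inner = 0.011/(1×5.96) = 0.001846 K/W
R_stud  = 0.135/(54.6×0.18×5.96) = 0.002305 K/W
R_cav   = 0.135/(0.0415×0.82×5.96) = 0.6656 K/W
1/R_core = 1/R_stud + 1/R_cav → R_core = 0.002297 K/W
R_outer = 0.013/(0.928×5.96) = 0.00235 K/W
R_total = 0.006493 K/W
Q = ΔT/R_total = 33/0.006493

Q ≈ 5080 W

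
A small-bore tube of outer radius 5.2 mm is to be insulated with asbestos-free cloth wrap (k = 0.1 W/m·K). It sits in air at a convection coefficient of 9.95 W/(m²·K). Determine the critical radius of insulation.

For a cylinder r_cr = k/h = 0.1/9.95
r_cr = 10.1 mm; since the bare radius (5.2 mm) is below r_cr, adding a thin layer of insulation will *increase* heat loss.

r_cr ≈ 10.1 mm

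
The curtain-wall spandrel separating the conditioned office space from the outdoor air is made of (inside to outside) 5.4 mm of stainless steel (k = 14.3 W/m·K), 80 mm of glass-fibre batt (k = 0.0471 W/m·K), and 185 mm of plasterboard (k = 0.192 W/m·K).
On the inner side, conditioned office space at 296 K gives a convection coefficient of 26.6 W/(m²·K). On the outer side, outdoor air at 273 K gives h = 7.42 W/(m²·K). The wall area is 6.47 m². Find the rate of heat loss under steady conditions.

Treating each layer as a thermal resistance in series:
R_inner film = 1/(h_i·A) = 1/(26.6×6.47) = 0.005811 K/W
R_stainless steel = L/(kA) = 0.0054/(14.3×6.47) = 5.837×10^-5 K/W
R_glass-fibre batt = L/(kA) = 0.08/(0.0471×6.47) = 0.2625 K/W
R_plasterboard = L/(kA) = 0.185/(0.192×6.47) = 0.1489 K/W
R_outer film = 1/(h_o·A) = 1/(7.42×6.47) = 0.02083 K/W
R_total = 0.4381 K/W
Q = ΔT / R_total = 23 / 0.4381

Q ≈ 52.5 W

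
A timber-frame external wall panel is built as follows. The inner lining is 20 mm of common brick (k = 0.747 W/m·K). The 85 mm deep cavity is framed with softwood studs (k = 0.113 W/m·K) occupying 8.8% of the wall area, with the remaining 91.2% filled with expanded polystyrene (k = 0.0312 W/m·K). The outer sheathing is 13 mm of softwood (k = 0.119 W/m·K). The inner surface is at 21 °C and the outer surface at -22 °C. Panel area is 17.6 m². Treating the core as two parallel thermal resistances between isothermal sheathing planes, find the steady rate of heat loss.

Sheathing layers in series; stud and cavity paths in parallel between them.
R_inner = 0.02/(0.747×17.6) = 0.001521 K/W
R_stud  = 0.085/(0.113×0.088×17.6) = 0.4857 K/W
R_cav   = 0.085/(0.0312×0.912×17.6) = 0.1697 K/W
1/R_core = 1/R_stud + 1/R_cav → R_core = 0.1258 K/W
R_outer = 0.013/(0.119×17.6) = 0.006207 K/W
R_total = 0.1335 K/W
Q = ΔT/R_total = 43/0.1335

Q ≈ 322 W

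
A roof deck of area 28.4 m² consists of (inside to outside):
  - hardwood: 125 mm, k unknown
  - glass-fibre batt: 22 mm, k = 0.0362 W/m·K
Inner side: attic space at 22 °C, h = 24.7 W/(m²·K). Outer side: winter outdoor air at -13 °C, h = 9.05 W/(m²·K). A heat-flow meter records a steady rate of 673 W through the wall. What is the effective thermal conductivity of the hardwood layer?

Treating each layer as a thermal resistance in series:
R_inner film = 1/(h_i·A) = 1/(24.7×28.4) = 0.001426 K/W
R_glass-fibre batt = L/(kA) = 0.022/(0.0362×28.4) = 0.0214 K/W
R_outer film = 1/(h_o·A) = 1/(9.05×28.4) = 0.003891 K/W
Sum of known resistances R_other = 0.02672 K/W
Total R = ΔT/Q = 35/673 = 0.05201 K/W
R_hardwood = R_total − R_other = 0.02529 K/W
k = L/(R·A) = 0.125/(0.02529×28.4)

k ≈ 0.174 W/(m·K)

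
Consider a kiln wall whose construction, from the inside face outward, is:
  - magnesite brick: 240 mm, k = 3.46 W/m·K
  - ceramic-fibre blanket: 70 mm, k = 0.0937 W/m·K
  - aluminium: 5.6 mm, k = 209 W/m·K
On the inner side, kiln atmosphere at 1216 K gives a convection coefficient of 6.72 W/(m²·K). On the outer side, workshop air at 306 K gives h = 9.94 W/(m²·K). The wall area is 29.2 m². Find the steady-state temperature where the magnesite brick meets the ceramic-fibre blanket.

T ≈ 1030 K

Thermal resistances in series:
R_inner film = 1/(h_i·A) = 1/(6.72×29.2) = 0.005096 K/W
R_magnesite brick = L/(kA) = 0.24/(3.46×29.2) = 0.002375 K/W
R_ceramic-fibre blanket = L/(kA) = 0.07/(0.0937×29.2) = 0.02558 K/W
R_aluminium = L/(kA) = 0.0056/(209×29.2) = 9.176×10^-7 K/W
R_outer film = 1/(h_o·A) = 1/(9.94×29.2) = 0.003445 K/W
R_total = 0.0365 K/W;  Q = ΔT/R_total = 910/0.0365 = 24930 W
T_interface = T_inner − Q·ΣR(inner→interface) = 1216 − 24900×0.007472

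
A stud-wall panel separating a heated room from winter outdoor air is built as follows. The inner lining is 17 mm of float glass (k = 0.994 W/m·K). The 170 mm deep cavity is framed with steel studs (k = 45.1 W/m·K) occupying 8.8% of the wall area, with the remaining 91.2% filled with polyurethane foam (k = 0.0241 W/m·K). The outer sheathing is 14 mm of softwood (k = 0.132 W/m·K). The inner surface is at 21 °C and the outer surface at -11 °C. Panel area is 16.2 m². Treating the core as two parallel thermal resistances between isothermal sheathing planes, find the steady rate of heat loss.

Q ≈ 3130 W

Sheathing layers in series; stud and cavity paths in parallel between them.
R_inner = 0.017/(0.994×16.2) = 0.001056 K/W
R_stud  = 0.17/(45.1×0.088×16.2) = 0.002644 K/W
R_cav   = 0.17/(0.0241×0.912×16.2) = 0.4774 K/W
1/R_core = 1/R_stud + 1/R_cav → R_core = 0.00263 K/W
R_outer = 0.014/(0.132×16.2) = 0.006547 K/W
R_total = 0.01023 K/W
Q = ΔT/R_total = 32/0.01023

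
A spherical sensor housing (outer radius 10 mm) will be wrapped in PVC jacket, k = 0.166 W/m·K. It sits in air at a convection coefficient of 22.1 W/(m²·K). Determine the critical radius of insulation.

r_cr ≈ 15 mm

For a sphere r_cr = 2k/h = 2×0.166/22.1
r_cr = 15 mm; since the bare radius (10 mm) is below r_cr, adding a thin layer of insulation will *increase* heat loss.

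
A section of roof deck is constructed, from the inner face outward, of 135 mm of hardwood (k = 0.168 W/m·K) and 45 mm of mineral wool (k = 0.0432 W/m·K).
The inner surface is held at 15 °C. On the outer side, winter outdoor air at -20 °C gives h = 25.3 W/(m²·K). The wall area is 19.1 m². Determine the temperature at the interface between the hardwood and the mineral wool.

Treating each layer as a thermal resistance in series:
R_hardwood = L/(kA) = 0.135/(0.168×19.1) = 0.04207 K/W
R_mineral wool = L/(kA) = 0.045/(0.0432×19.1) = 0.05454 K/W
R_outer film = 1/(h_o·A) = 1/(25.3×19.1) = 0.002069 K/W
R_total = 0.09868 K/W;  Q = ΔT/R_total = 35/0.09868 = 354.7 W
T_interface = T_inner − Q·ΣR(inner→interface) = 15 − 355×0.04207

T ≈ 0.0777 °C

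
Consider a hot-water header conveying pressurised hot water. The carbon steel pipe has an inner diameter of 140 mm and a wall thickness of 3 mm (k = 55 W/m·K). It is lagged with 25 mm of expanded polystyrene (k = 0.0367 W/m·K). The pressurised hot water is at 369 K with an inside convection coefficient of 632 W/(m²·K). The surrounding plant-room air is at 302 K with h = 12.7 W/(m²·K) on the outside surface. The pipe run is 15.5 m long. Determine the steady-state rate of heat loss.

Radial resistances (cylindrical: R_cond = ln(r_o/r_i)/(2πkL), R_conv = 1/(h·2πrL)):
R_inner film = 1/(h_i·2πr₁L) = 1/(632×2π×0.07×15.5) = 2.321×10^-4 K/W
R_carbon steel pipe wall = ln(73/70)/(2π×55×15.5) = 7.834×10^-6 K/W
R_expanded polystyrene = ln(98/73)/(2π×0.0367×15.5) = 0.0824 K/W
R_outer film = 1/(h_o·2πr_oL) = 1/(12.7×2π×0.098×15.5) = 0.00825 K/W
R_total = 0.09089 K/W
Q = ΔT/R_total = 67/0.09089

Q ≈ 737 W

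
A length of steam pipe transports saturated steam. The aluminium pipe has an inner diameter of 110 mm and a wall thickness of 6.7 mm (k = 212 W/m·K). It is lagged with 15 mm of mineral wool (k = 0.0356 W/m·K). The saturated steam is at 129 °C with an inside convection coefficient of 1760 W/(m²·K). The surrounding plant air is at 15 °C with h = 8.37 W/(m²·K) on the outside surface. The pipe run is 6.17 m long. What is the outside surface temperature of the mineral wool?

T ≈ 38.1 °C

Cylindrical conduction, so R = ln(r₂/r₁)/(2πkL) per layer, in series:
R_inner film = 1/(h_i·2πr₁L) = 1/(1760×2π×0.055×6.17) = 2.665×10^-4 K/W
R_aluminium pipe wall = ln(61.7/55)/(2π×212×6.17) = 1.399×10^-5 K/W
R_mineral wool = ln(76.7/61.7)/(2π×0.0356×6.17) = 0.1577 K/W
R_outer film = 1/(h_o·2πr_oL) = 1/(8.37×2π×0.0767×6.17) = 0.04018 K/W
R_total = 0.1981 K/W
Q = ΔT/R_total = 114/0.1981
Q = 575 W
T_interface = T_inner − Q·ΣR(inner→interface) = 129 − 575×0.158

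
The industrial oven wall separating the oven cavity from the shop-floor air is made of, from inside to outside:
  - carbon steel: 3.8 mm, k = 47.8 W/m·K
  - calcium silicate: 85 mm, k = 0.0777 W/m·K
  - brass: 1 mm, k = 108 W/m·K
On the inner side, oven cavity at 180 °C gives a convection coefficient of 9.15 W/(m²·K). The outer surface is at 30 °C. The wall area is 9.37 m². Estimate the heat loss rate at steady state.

Q ≈ 1170 W

Model the wall as resistances in series:
R_inner film = 1/(h_i·A) = 1/(9.15×9.37) = 0.01166 K/W
R_carbon steel = L/(kA) = 0.0038/(47.8×9.37) = 8.484×10^-6 K/W
R_calcium silicate = L/(kA) = 0.085/(0.0777×9.37) = 0.1168 K/W
R_brass = L/(kA) = 0.001/(108×9.37) = 9.882×10^-7 K/W
R_total = 0.1284 K/W
Q = ΔT / R_total = 150 / 0.1284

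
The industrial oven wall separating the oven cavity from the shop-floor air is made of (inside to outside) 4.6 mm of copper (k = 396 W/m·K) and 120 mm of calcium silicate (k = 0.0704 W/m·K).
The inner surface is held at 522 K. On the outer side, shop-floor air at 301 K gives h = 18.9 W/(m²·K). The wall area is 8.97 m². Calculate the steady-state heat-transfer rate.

Series thermal resistances:
R_copper = L/(kA) = 0.0046/(396×8.97) = 1.295×10^-6 K/W
R_calcium silicate = L/(kA) = 0.12/(0.0704×8.97) = 0.19 K/W
R_outer film = 1/(h_o·A) = 1/(18.9×8.97) = 0.005899 K/W
R_total = 0.1959 K/W
Q = ΔT / R_total = 221 / 0.1959

Q ≈ 1130 W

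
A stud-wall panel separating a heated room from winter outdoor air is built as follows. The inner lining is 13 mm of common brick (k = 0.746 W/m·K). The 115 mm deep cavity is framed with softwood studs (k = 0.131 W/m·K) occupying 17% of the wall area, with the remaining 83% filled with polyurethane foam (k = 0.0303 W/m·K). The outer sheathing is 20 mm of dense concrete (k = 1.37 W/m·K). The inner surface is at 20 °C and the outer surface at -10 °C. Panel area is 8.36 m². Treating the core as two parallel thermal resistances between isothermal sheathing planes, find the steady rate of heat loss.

Sheathing layers in series; stud and cavity paths in parallel between them.
R_inner = 0.013/(0.746×8.36) = 0.002084 K/W
R_stud  = 0.115/(0.131×0.17×8.36) = 0.6177 K/W
R_cav   = 0.115/(0.0303×0.83×8.36) = 0.547 K/W
1/R_core = 1/R_stud + 1/R_cav → R_core = 0.2901 K/W
R_outer = 0.02/(1.37×8.36) = 0.001746 K/W
R_total = 0.2939 K/W
Q = ΔT/R_total = 30/0.2939

Q ≈ 102 W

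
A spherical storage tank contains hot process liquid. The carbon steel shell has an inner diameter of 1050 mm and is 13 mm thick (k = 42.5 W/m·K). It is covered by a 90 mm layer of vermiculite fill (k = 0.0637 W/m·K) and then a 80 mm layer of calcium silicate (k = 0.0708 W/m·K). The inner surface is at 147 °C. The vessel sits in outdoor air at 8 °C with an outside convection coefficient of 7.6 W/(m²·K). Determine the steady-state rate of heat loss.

Q ≈ 250 W

Each spherical layer contributes R = (1/r_i − 1/r_o)/(4πk):
R_carbon steel shell = (1/0.525 − 1/0.538)/(4π×42.5) = 8.618×10^-5 K/W
R_vermiculite fill = (1/0.538 − 1/0.628)/(4π×0.0637) = 0.3328 K/W
R_calcium silicate = (1/0.628 − 1/0.708)/(4π×0.0708) = 0.2022 K/W
R_outer film = 1/(h·4πr_o²) = 1/(7.6×4π×0.708²) = 0.02089 K/W
R_total = 0.556 K/W
Q = ΔT/R_total = 139/0.556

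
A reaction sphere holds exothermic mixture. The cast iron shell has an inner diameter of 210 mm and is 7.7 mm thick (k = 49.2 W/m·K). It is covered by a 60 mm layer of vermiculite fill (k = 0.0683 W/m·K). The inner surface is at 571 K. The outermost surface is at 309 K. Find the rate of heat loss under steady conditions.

Radial (spherical) resistances in series:
R_cast iron shell = (1/0.105 − 1/0.1127)/(4π×49.2) = 0.001052 K/W
R_vermiculite fill = (1/0.1127 − 1/0.1727)/(4π×0.0683) = 3.592 K/W
R_total = 3.593 K/W
Q = ΔT/R_total = 262/3.593

Q ≈ 72.9 W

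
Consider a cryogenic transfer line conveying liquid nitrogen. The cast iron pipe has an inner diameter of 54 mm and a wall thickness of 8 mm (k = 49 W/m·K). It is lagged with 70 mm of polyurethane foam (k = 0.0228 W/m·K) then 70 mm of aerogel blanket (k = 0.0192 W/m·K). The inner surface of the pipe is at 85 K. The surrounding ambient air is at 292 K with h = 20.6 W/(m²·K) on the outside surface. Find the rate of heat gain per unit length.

q′ ≈ 17.3 W/m

For a radial system each layer contributes R = ln(r_out/r_in)/(2πkL); films add R = 1/(hA).
R_cast iron pipe wall = ln(35/27)/(2π×49×1) = 8.429×10^-4 K/W
R_polyurethane foam = ln(105/35)/(2π×0.0228×1) = 7.669 K/W
R_aerogel blanket = ln(175/105)/(2π×0.0192×1) = 4.234 K/W
R_outer film = 1/(h_o·2πr_oL) = 1/(20.6×2π×0.175×1) = 0.04415 K/W
R_total = 11.95 K/W
Q = ΔT/R_total = 207/11.95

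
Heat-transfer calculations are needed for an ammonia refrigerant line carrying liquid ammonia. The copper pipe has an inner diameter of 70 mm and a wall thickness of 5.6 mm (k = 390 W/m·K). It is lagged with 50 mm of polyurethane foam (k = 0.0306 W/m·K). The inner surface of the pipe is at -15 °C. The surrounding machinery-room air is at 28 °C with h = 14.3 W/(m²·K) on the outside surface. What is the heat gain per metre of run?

Per-layer cylindrical resistances, series-summed:
R_copper pipe wall = ln(40.6/35)/(2π×390×1) = 6.057×10^-5 K/W
R_polyurethane foam = ln(90.6/40.6)/(2π×0.0306×1) = 4.175 K/W
R_outer film = 1/(h_o·2πr_oL) = 1/(14.3×2π×0.0906×1) = 0.1228 K/W
R_total = 4.298 K/W
Q = ΔT/R_total = 43/4.298

q′ ≈ 10 W/m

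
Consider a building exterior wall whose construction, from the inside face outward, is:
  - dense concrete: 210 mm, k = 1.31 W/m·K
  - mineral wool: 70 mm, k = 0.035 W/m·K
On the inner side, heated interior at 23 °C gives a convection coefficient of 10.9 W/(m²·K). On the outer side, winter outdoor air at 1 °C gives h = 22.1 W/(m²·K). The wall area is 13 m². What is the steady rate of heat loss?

Treating each layer as a thermal resistance in series:
R_inner film = 1/(h_i·A) = 1/(10.9×13) = 0.007057 K/W
R_dense concrete = L/(kA) = 0.21/(1.31×13) = 0.01233 K/W
R_mineral wool = L/(kA) = 0.07/(0.035×13) = 0.1538 K/W
R_outer film = 1/(h_o·A) = 1/(22.1×13) = 0.003481 K/W
R_total = 0.1767 K/W
Q = ΔT / R_total = 22 / 0.1767

Q ≈ 124 W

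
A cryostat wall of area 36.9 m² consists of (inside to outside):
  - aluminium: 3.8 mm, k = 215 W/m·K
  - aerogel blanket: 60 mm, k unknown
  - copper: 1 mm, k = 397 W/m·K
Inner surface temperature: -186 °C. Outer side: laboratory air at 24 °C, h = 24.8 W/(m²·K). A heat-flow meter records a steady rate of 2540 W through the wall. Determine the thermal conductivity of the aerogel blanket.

Using the resistance-network approach (series):
R_aluminium = L/(kA) = 0.0038/(215×36.9) = 4.79×10^-7 K/W
R_copper = L/(kA) = 0.001/(397×36.9) = 6.826×10^-8 K/W
R_outer film = 1/(h_o·A) = 1/(24.8×36.9) = 0.001093 K/W
Sum of known resistances R_other = 0.001093 K/W
Total R = ΔT/Q = 210/2540 = 0.08268 K/W
R_aerogel blanket = R_total − R_other = 0.08158 K/W
k = L/(R·A) = 0.06/(0.08158×36.9)

k ≈ 0.0199 W/(m·K)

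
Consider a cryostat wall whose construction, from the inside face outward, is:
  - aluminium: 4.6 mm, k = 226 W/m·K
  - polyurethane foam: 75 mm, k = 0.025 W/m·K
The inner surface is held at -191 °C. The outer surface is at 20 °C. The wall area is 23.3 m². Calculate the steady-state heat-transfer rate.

Q ≈ 1640 W

Series thermal resistances:
R_aluminium = L/(kA) = 0.0046/(226×23.3) = 8.736×10^-7 K/W
R_polyurethane foam = L/(kA) = 0.075/(0.025×23.3) = 0.1288 K/W
R_total = 0.1288 K/W
Q = ΔT / R_total = 211 / 0.1288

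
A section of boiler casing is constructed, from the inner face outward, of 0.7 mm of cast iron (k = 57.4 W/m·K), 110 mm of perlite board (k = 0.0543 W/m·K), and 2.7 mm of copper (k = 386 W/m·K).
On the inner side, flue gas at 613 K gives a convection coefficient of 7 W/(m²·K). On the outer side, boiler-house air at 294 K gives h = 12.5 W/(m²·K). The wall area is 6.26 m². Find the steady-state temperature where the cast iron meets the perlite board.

Thermal resistances in series:
R_inner film = 1/(h_i·A) = 1/(7×6.26) = 0.02282 K/W
R_cast iron = L/(kA) = 0.0007/(57.4×6.26) = 1.948×10^-6 K/W
R_perlite board = L/(kA) = 0.11/(0.0543×6.26) = 0.3236 K/W
R_copper = L/(kA) = 0.0027/(386×6.26) = 1.117×10^-6 K/W
R_outer film = 1/(h_o·A) = 1/(12.5×6.26) = 0.01278 K/W
R_total = 0.3592 K/W;  Q = ΔT/R_total = 319/0.3592 = 888.1 W
T_interface = T_inner − Q·ΣR(inner→interface) = 613 − 888×0.02282

T ≈ 593 K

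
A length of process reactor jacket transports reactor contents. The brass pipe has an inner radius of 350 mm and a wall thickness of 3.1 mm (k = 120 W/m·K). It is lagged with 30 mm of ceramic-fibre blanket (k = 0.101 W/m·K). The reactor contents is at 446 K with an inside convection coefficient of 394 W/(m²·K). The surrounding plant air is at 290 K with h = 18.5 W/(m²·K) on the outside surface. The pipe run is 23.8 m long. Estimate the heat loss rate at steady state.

Q ≈ 24400 W

Radial resistances (cylindrical: R_cond = ln(r_o/r_i)/(2πkL), R_conv = 1/(h·2πrL)):
R_inner film = 1/(h_i·2πr₁L) = 1/(394×2π×0.35×23.8) = 4.849×10^-5 K/W
R_brass pipe wall = ln(353.1/350)/(2π×120×23.8) = 4.914×10^-7 K/W
R_ceramic-fibre blanket = ln(383.1/353.1)/(2π×0.101×23.8) = 0.005399 K/W
R_outer film = 1/(h_o·2πr_oL) = 1/(18.5×2π×0.3831×23.8) = 9.435×10^-4 K/W
R_total = 0.006392 K/W
Q = ΔT/R_total = 156/0.006392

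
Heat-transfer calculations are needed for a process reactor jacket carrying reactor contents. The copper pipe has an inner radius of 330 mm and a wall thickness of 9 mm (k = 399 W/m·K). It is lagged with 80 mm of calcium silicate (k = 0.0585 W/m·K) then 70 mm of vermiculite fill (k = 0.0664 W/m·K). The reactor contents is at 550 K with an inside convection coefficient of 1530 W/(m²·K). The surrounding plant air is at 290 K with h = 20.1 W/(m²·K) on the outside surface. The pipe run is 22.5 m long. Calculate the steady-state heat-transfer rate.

Q ≈ 6070 W

Per-layer cylindrical resistances, series-summed:
R_inner film = 1/(h_i·2πr₁L) = 1/(1530×2π×0.33×22.5) = 1.401×10^-5 K/W
R_copper pipe wall = ln(339/330)/(2π×399×22.5) = 4.77×10^-7 K/W
R_calcium silicate = ln(419/339)/(2π×0.0585×22.5) = 0.02562 K/W
R_vermiculite fill = ln(489/419)/(2π×0.0664×22.5) = 0.01646 K/W
R_outer film = 1/(h_o·2πr_oL) = 1/(20.1×2π×0.489×22.5) = 7.197×10^-4 K/W
R_total = 0.04281 K/W
Q = ΔT/R_total = 260/0.04281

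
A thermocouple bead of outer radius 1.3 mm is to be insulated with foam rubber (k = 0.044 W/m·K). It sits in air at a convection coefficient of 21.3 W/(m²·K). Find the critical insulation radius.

For a sphere r_cr = 2k/h = 2×0.044/21.3
r_cr = 4.13 mm; since the bare radius (1.3 mm) is below r_cr, adding a thin layer of insulation will *increase* heat loss.

r_cr ≈ 4.13 mm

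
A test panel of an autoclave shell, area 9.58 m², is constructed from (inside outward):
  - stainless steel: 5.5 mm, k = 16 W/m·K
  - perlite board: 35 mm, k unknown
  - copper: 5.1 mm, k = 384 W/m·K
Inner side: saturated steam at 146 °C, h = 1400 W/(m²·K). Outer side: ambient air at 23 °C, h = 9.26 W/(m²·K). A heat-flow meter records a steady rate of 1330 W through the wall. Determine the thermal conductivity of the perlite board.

k ≈ 0.0451 W/(m·K)

Treating each layer as a thermal resistance in series:
R_inner film = 1/(h_i·A) = 1/(1400×9.58) = 7.456×10^-5 K/W
R_stainless steel = L/(kA) = 0.0055/(16×9.58) = 3.588×10^-5 K/W
R_copper = L/(kA) = 0.0051/(384×9.58) = 1.386×10^-6 K/W
R_outer film = 1/(h_o·A) = 1/(9.26×9.58) = 0.01127 K/W
Sum of known resistances R_other = 0.01138 K/W
Total R = ΔT/Q = 123/1330 = 0.09248 K/W
R_perlite board = R_total − R_other = 0.0811 K/W
k = L/(R·A) = 0.035/(0.0811×9.58)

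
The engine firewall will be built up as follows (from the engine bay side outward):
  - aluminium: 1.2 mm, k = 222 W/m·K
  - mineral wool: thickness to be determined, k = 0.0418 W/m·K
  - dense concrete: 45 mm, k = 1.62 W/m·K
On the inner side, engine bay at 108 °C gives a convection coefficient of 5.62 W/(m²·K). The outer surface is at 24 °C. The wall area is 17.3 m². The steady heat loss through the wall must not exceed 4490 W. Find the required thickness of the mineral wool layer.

Thermal resistances in series:
R_inner film = 1/(h_i·A) = 1/(5.62×17.3) = 0.01029 K/W
R_aluminium = L/(kA) = 0.0012/(222×17.3) = 3.125×10^-7 K/W
R_dense concrete = L/(kA) = 0.045/(1.62×17.3) = 0.001606 K/W
Sum of the known resistances R_other = 0.01189 K/W
Required total resistance R_tot = ΔT/Q_allow = 84/4490 = 0.01871 K/W
R_mineral wool = R_tot − R_other = 0.006817 K/W
L = R·k·A = 0.006817×0.0418×17.3

L ≈ 4.93 mm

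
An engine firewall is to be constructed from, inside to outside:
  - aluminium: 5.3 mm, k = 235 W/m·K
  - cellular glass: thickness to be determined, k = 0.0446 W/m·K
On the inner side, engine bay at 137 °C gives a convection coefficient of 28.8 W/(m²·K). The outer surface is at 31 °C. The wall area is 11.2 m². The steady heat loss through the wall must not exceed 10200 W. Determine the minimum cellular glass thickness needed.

Series thermal resistances:
R_inner film = 1/(h_i·A) = 1/(28.8×11.2) = 0.0031 K/W
R_aluminium = L/(kA) = 0.0053/(235×11.2) = 2.014×10^-6 K/W
Sum of the known resistances R_other = 0.003102 K/W
Required total resistance R_tot = ΔT/Q_allow = 106/10200 = 0.01039 K/W
R_cellular glass = R_tot − R_other = 0.00729 K/W
L = R·k·A = 0.00729×0.0446×11.2

L ≈ 3.64 mm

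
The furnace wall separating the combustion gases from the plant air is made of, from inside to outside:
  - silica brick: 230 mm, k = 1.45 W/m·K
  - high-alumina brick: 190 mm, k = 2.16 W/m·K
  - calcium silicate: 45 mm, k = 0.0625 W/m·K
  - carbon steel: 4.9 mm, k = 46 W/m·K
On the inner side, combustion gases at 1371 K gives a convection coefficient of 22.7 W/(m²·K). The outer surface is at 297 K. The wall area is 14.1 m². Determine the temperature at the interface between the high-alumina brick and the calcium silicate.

Series thermal resistances:
R_inner film = 1/(h_i·A) = 1/(22.7×14.1) = 0.003124 K/W
R_silica brick = L/(kA) = 0.23/(1.45×14.1) = 0.01125 K/W
R_high-alumina brick = L/(kA) = 0.19/(2.16×14.1) = 0.006239 K/W
R_calcium silicate = L/(kA) = 0.045/(0.0625×14.1) = 0.05106 K/W
R_carbon steel = L/(kA) = 0.0049/(46×14.1) = 7.555×10^-6 K/W
R_total = 0.07168 K/W;  Q = ΔT/R_total = 1074/0.07168 = 14980 W
T_interface = T_inner − Q·ΣR(inner→interface) = 1371 − 15000×0.02061

T ≈ 1060 K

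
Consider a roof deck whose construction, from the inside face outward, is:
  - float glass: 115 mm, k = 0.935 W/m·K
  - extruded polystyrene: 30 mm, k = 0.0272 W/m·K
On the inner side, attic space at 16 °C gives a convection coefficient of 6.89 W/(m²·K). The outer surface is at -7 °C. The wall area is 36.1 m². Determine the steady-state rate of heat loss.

Q ≈ 606 W

Treating each layer as a thermal resistance in series:
R_inner film = 1/(h_i·A) = 1/(6.89×36.1) = 0.00402 K/W
R_float glass = L/(kA) = 0.115/(0.935×36.1) = 0.003407 K/W
R_extruded polystyrene = L/(kA) = 0.03/(0.0272×36.1) = 0.03055 K/W
R_total = 0.03798 K/W
Q = ΔT / R_total = 23 / 0.03798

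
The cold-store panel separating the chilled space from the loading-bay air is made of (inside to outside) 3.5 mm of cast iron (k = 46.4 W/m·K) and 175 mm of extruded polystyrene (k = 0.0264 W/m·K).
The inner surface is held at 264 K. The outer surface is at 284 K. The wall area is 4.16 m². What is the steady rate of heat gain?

Q ≈ 12.6 W

Series thermal resistances:
R_cast iron = L/(kA) = 0.0035/(46.4×4.16) = 1.813×10^-5 K/W
R_extruded polystyrene = L/(kA) = 0.175/(0.0264×4.16) = 1.593 K/W
R_total = 1.593 K/W
Q = ΔT / R_total = 20 / 1.593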